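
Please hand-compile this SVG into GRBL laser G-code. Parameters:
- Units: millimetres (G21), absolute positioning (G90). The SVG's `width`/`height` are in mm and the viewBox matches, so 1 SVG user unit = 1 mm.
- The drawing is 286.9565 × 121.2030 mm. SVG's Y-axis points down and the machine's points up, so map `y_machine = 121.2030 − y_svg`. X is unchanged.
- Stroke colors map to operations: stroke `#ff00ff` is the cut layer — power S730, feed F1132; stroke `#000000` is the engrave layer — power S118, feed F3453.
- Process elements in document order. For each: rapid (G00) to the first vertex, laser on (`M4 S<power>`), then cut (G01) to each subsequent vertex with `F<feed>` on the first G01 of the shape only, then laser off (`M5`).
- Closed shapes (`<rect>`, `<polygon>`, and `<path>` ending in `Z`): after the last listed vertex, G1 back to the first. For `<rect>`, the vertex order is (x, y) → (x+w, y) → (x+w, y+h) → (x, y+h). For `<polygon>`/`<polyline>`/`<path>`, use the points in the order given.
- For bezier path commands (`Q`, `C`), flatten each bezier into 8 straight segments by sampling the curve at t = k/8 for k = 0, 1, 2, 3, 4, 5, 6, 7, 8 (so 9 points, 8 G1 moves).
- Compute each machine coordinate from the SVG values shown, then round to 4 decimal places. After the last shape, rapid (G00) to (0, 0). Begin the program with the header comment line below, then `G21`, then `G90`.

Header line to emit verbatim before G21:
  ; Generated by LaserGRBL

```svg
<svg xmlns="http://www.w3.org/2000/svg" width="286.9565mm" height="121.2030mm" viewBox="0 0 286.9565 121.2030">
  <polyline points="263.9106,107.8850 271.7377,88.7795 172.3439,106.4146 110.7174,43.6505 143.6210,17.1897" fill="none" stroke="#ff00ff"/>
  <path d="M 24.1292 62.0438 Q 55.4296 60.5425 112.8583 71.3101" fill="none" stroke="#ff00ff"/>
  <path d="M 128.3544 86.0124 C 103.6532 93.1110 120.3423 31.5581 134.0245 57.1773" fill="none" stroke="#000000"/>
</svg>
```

1 u = 1 mm; y_m = 121.2030 − y.

[1] `<polyline>` open polyline, #ff00ff→cut S730 F1132: (263.9106,13.3180) → (271.7377,32.4235) → (172.3439,14.7884) → (110.7174,77.5525) → (143.6210,104.0133)

[2] `<path>` quadratic bezier, #ff00ff→cut S730 F1132: (24.1292,59.1592) → (32.3626,59.3428) → (41.4124,59.1430) → (51.2788,58.5599) → (61.9617,57.5933) → (73.4611,56.2433) → (85.7770,54.5099) → (98.9094,52.3931) → (112.8583,49.8929)

[3] `<path>` cubic bezier, #000000→engrave S118 F3453: (128.3544,35.1906) → (120.9449,35.4423) → (116.8955,40.3041) → (115.6858,47.9498) → (116.7957,56.5534) → (119.7047,64.2888) → (123.8928,69.3301) → (128.8394,69.8511) → (134.0245,64.0257)

; Generated by LaserGRBL
G21
G90
G00 X263.9106 Y13.3180
M4 S730
G01 X271.7377 Y32.4235 F1132
G01 X172.3439 Y14.7884
G01 X110.7174 Y77.5525
G01 X143.6210 Y104.0133
M5
G00 X24.1292 Y59.1592
M4 S730
G01 X32.3626 Y59.3428 F1132
G01 X41.4124 Y59.1430
G01 X51.2788 Y58.5599
G01 X61.9617 Y57.5933
G01 X73.4611 Y56.2433
G01 X85.7770 Y54.5099
G01 X98.9094 Y52.3931
G01 X112.8583 Y49.8929
M5
G00 X128.3544 Y35.1906
M4 S118
G01 X120.9449 Y35.4423 F3453
G01 X116.8955 Y40.3041
G01 X115.6858 Y47.9498
G01 X116.7957 Y56.5534
G01 X119.7047 Y64.2888
G01 X123.8928 Y69.3301
G01 X128.8394 Y69.8511
G01 X134.0245 Y64.0257
M5
G00 X0.0000 Y0.0000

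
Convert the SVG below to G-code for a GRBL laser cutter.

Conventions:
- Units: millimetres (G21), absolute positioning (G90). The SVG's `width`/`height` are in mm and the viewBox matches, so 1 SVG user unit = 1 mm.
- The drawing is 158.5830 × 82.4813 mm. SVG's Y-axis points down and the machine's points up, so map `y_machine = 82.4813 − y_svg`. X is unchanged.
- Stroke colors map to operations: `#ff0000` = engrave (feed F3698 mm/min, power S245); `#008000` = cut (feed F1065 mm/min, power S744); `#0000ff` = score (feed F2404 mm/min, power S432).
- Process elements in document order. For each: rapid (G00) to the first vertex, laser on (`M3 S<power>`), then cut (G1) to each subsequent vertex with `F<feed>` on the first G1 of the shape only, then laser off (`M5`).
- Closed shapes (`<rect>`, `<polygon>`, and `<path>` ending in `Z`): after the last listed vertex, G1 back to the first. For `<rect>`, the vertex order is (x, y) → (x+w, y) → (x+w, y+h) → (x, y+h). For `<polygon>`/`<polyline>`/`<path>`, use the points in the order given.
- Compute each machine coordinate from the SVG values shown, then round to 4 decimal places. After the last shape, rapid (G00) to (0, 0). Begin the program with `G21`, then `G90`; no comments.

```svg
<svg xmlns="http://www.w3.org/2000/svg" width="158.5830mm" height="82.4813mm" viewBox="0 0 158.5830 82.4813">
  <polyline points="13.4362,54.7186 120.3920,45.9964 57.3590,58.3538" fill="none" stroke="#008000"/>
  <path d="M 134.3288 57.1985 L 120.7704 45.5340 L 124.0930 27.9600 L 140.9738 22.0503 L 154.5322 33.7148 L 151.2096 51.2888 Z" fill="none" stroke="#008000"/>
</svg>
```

G21
G90
G00 X13.4362 Y27.7627
M3 S744
G1 X120.3920 Y36.4849 F1065
G1 X57.3590 Y24.1275
M5
G00 X134.3288 Y25.2828
M3 S744
G1 X120.7704 Y36.9473 F1065
G1 X124.0930 Y54.5213
G1 X140.9738 Y60.4310
G1 X154.5322 Y48.7665
G1 X151.2096 Y31.1925
G1 X134.3288 Y25.2828
M5
G00 X0.0000 Y0.0000

viewBox `0 0 158.5830 82.4813` with mm width/height → 1 unit = 1 mm. Flip: y_m = 82.4813 − y_svg.

**Shape 1** — `<polyline>` open polyline, stroke `#008000` → cut (S744, F1065). Machine vertices: (13.4362,27.7627) → (120.3920,36.4849) → (57.3590,24.1275). Open path.

**Shape 2** — `<path>` regular polygon, stroke `#008000` → cut (S744, F1065). Machine vertices: (134.3288,25.2828) → (120.7704,36.9473) → (124.0930,54.5213) → (140.9738,60.4310) → (154.5322,48.7665) → (151.2096,31.1925) → (134.3288,25.2828). Closed: final G1 returns to the first vertex.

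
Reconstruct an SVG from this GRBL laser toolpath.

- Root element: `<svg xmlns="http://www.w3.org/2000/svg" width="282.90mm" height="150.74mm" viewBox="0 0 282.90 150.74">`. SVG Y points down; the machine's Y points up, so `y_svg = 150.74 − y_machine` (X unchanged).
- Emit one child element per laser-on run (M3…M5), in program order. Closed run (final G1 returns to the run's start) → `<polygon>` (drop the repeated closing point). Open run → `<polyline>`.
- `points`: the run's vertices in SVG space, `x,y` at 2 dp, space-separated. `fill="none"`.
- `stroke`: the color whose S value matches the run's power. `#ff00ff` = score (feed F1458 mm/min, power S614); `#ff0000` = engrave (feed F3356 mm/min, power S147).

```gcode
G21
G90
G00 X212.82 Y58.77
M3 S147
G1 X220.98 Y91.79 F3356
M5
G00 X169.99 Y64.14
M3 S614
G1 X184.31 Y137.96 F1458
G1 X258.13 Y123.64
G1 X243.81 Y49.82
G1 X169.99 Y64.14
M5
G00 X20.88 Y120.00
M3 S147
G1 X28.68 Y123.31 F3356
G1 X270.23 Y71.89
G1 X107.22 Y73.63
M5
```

<svg xmlns="http://www.w3.org/2000/svg" width="282.90mm" height="150.74mm" viewBox="0 0 282.90 150.74">
  <polyline points="212.82,91.97 220.98,58.95" fill="none" stroke="#ff0000"/>
  <polygon points="169.99,86.60 184.31,12.78 258.13,27.10 243.81,100.92" fill="none" stroke="#ff00ff"/>
  <polyline points="20.88,30.74 28.68,27.43 270.23,78.85 107.22,77.11" fill="none" stroke="#ff0000"/>
</svg>

y_svg = 150.74 − y_m.

[1] S147→`#ff0000` (engrave); open run; points: 212.82,91.97 220.98,58.95

[2] S614→`#ff00ff` (score); closed run; points: 169.99,86.60 184.31,12.78 258.13,27.10 243.81,100.92

[3] S147→`#ff0000` (engrave); open run; points: 20.88,30.74 28.68,27.43 270.23,78.85 107.22,77.11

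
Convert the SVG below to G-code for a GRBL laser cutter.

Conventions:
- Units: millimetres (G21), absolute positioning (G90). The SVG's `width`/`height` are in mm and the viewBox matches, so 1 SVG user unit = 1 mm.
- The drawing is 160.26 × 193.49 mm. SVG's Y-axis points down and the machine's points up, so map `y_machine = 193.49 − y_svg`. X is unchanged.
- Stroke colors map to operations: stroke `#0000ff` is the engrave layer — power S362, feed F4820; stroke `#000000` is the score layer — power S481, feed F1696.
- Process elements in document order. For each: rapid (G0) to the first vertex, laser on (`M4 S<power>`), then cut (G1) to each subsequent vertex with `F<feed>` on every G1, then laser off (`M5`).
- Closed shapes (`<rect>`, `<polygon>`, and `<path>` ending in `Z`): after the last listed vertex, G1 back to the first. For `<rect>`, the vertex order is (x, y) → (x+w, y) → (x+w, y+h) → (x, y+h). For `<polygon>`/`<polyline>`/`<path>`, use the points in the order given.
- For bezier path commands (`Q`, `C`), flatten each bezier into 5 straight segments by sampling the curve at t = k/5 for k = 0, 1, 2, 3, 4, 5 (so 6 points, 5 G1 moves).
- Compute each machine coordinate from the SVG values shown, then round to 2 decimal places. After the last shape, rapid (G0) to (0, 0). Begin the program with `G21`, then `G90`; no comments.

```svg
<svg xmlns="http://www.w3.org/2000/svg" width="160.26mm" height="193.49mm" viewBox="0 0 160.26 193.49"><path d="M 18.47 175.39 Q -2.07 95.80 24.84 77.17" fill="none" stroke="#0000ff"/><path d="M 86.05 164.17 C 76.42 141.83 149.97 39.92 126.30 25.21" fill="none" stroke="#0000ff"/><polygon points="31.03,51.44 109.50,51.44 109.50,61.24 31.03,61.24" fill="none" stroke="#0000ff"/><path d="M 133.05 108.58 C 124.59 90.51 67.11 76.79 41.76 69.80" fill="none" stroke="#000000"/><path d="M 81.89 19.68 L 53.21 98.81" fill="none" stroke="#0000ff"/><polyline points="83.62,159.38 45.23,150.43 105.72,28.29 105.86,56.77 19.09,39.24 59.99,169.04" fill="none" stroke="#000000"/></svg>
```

1 u = 1 mm; y_m = 193.49 − y.

[1] `<path>` quadratic bezier, #0000ff→engrave S362 F4820: (18.47,18.10) → (12.15,47.50) → (9.63,72.02) → (10.90,91.66) → (15.97,106.43) → (24.84,116.32)

[2] `<path>` cubic bezier, #0000ff→engrave S362 F4820: (86.05,29.32) → (88.81,50.94) → (102.87,83.65) → (119.58,119.45) → (130.28,150.32) → (126.30,168.28)

[3] `<polygon>` rectangle, #0000ff→engrave S362 F4820: (31.03,142.05) → (109.50,142.05) → (109.50,132.25) → (31.03,132.25) → (31.03,142.05) (closed)

[4] `<path>` cubic bezier, #000000→score S481 F1696: (133.05,84.91) → (122.74,95.21) → (104.56,104.35) → (82.41,112.22) → (60.18,118.71) → (41.76,123.69)

[5] `<path>` line segment, #0000ff→engrave S362 F4820: (81.89,173.81) → (53.21,94.68)

[6] `<polyline>` open polyline, #000000→score S481 F1696: (83.62,34.11) → (45.23,43.06) → (105.72,165.20) → (105.86,136.72) → (19.09,154.25) → (59.99,24.45)

G21
G90
G0 X18.47 Y18.10
M4 S362
G1 X12.15 Y47.50 F4820
G1 X9.63 Y72.02 F4820
G1 X10.90 Y91.66 F4820
G1 X15.97 Y106.43 F4820
G1 X24.84 Y116.32 F4820
M5
G0 X86.05 Y29.32
M4 S362
G1 X88.81 Y50.94 F4820
G1 X102.87 Y83.65 F4820
G1 X119.58 Y119.45 F4820
G1 X130.28 Y150.32 F4820
G1 X126.30 Y168.28 F4820
M5
G0 X31.03 Y142.05
M4 S362
G1 X109.50 Y142.05 F4820
G1 X109.50 Y132.25 F4820
G1 X31.03 Y132.25 F4820
G1 X31.03 Y142.05 F4820
M5
G0 X133.05 Y84.91
M4 S481
G1 X122.74 Y95.21 F1696
G1 X104.56 Y104.35 F1696
G1 X82.41 Y112.22 F1696
G1 X60.18 Y118.71 F1696
G1 X41.76 Y123.69 F1696
M5
G0 X81.89 Y173.81
M4 S362
G1 X53.21 Y94.68 F4820
M5
G0 X83.62 Y34.11
M4 S481
G1 X45.23 Y43.06 F1696
G1 X105.72 Y165.20 F1696
G1 X105.86 Y136.72 F1696
G1 X19.09 Y154.25 F1696
G1 X59.99 Y24.45 F1696
M5
G0 X0.00 Y0.00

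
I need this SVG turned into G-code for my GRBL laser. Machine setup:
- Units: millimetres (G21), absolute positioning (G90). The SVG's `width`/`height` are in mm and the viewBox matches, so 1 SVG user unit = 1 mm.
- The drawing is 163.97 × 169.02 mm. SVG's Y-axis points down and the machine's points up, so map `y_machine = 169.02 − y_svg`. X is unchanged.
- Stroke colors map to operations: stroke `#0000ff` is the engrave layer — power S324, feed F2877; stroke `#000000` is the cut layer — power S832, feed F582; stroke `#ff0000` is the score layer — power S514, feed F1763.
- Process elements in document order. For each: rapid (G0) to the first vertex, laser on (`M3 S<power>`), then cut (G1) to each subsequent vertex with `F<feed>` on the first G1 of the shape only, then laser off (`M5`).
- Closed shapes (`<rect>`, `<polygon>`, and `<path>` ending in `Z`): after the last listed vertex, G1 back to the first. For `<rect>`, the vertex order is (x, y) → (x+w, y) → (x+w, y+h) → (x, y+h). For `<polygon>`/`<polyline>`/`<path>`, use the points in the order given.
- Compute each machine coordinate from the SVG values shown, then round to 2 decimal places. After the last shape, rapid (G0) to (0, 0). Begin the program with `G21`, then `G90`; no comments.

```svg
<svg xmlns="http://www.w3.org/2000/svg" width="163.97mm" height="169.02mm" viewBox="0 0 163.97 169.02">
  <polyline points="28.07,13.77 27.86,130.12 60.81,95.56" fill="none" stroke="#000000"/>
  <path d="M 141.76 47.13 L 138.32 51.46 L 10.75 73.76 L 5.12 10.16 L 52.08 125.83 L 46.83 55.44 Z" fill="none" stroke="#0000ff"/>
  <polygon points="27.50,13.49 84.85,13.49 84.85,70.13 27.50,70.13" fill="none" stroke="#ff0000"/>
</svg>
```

G21
G90
G0 X28.07 Y155.25
M3 S832
G1 X27.86 Y38.90 F582
G1 X60.81 Y73.46
M5
G0 X141.76 Y121.89
M3 S324
G1 X138.32 Y117.56 F2877
G1 X10.75 Y95.26
G1 X5.12 Y158.86
G1 X52.08 Y43.19
G1 X46.83 Y113.58
G1 X141.76 Y121.89
M5
G0 X27.50 Y155.53
M3 S514
G1 X84.85 Y155.53 F1763
G1 X84.85 Y98.89
G1 X27.50 Y98.89
G1 X27.50 Y155.53
M5
G0 X0.00 Y0.00

Since the viewBox matches the mm dimensions, user units are millimetres directly. The only transform is the Y-flip y_m = 169.02 − y_svg.

Shape 1 is a open polyline drawn with `<polyline>`. Its stroke #000000 means cut at S832, F582. After flipping Y the toolpath is (28.07,155.25) → (27.86,38.90) → (60.81,73.46).

Shape 2 is a closed polygon drawn with `<path>`. Its stroke #0000ff means engrave at S324, F2877. After flipping Y the toolpath is (141.76,121.89) → (138.32,117.56) → (10.75,95.26) → (5.12,158.86) → (52.08,43.19) → (46.83,113.58) → (141.76,121.89), returning to the start.

Shape 3 is a rectangle drawn with `<polygon>`. Its stroke #ff0000 means score at S514, F1763. After flipping Y the toolpath is (27.50,155.53) → (84.85,155.53) → (84.85,98.89) → (27.50,98.89) → (27.50,155.53), returning to the start.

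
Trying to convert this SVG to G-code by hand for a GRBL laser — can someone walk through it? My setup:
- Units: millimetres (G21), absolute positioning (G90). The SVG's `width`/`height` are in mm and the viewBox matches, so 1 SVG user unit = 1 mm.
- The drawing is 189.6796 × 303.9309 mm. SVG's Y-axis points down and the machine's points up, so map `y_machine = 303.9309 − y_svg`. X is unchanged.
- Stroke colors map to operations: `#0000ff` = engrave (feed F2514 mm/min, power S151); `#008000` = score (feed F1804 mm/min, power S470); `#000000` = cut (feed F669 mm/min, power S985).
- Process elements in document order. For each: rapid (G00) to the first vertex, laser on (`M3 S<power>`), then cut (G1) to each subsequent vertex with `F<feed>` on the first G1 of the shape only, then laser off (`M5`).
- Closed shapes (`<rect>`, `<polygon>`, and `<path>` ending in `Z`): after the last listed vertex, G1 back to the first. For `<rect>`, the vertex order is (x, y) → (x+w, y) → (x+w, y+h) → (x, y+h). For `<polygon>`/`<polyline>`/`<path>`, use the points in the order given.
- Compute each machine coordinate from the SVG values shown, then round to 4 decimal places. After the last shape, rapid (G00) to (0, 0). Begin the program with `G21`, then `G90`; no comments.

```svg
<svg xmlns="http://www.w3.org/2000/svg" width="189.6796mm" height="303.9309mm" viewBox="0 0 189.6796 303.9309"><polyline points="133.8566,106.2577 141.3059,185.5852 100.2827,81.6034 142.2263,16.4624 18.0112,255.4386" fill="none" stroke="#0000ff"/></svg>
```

viewBox `0 0 189.6796 303.9309` with mm width/height → 1 unit = 1 mm. Flip: y_m = 303.9309 − y_svg.

**Shape 1** — `<polyline>` open polyline, stroke `#0000ff` → engrave (S151, F2514). Machine vertices: (133.8566,197.6732) → (141.3059,118.3457) → (100.2827,222.3275) → (142.2263,287.4685) → (18.0112,48.4923). Open path.

G21
G90
G00 X133.8566 Y197.6732
M3 S151
G1 X141.3059 Y118.3457 F2514
G1 X100.2827 Y222.3275
G1 X142.2263 Y287.4685
G1 X18.0112 Y48.4923
M5
G00 X0.0000 Y0.0000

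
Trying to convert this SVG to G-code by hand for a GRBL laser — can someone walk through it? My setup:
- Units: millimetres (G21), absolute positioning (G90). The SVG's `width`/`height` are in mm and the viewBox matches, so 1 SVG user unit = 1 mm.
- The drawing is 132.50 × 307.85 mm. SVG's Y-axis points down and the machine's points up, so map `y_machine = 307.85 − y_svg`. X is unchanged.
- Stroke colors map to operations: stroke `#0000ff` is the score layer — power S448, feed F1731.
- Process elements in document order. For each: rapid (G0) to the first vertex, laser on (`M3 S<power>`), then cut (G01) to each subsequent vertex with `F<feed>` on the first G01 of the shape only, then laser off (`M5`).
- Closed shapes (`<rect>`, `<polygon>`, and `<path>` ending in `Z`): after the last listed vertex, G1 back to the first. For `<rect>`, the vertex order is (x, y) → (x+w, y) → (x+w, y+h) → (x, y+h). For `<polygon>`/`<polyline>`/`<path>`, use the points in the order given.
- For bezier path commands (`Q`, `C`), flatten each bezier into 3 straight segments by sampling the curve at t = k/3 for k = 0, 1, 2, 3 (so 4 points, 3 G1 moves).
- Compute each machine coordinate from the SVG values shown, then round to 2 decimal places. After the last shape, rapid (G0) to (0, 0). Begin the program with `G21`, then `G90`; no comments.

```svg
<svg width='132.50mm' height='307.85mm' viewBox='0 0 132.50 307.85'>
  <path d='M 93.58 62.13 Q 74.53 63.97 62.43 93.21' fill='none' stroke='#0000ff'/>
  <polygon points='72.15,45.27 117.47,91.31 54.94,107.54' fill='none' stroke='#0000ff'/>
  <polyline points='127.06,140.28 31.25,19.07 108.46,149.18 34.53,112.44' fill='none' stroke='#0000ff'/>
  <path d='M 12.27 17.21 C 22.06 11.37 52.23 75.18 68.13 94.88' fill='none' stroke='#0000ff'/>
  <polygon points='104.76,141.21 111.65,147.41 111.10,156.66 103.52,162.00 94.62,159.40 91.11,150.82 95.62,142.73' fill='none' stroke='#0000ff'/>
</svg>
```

viewBox `0 0 132.50 307.85` with mm width/height → 1 unit = 1 mm. Flip: y_m = 307.85 − y_svg.

**Shape 1** — `<path>` quadratic bezier, stroke `#0000ff` → score (S448, F1731). Control points (SVG): P0=(93.58,62.13), P1=(74.53,63.97), P2=(62.43,93.21); sampled at t=k/3. Machine vertices: (93.58,245.72) → (81.65,241.45) → (71.27,231.09) → (62.43,214.64). Open path.

**Shape 2** — `<polygon>` regular polygon, stroke `#0000ff` → score (S448, F1731). Machine vertices: (72.15,262.58) → (117.47,216.54) → (54.94,200.31) → (72.15,262.58). Closed: final G1 returns to the first vertex.

**Shape 3** — `<polyline>` open polyline, stroke `#0000ff` → score (S448, F1731). Machine vertices: (127.06,167.57) → (31.25,288.78) → (108.46,158.67) → (34.53,195.41). Open path.

**Shape 4** — `<path>` cubic bezier, stroke `#0000ff` → score (S448, F1731). Control points (SVG): P0=(12.27,17.21), P1=(22.06,11.37), P2=(52.23,75.18), P3=(68.13,94.88); sampled at t=k/3. Machine vertices: (12.27,290.64) → (27.57,277.48) → (48.76,243.16) → (68.13,212.97). Open path.

**Shape 5** — `<polygon>` regular polygon, stroke `#0000ff` → score (S448, F1731). Machine vertices: (104.76,166.64) → (111.65,160.44) → (111.10,151.19) → (103.52,145.85) → (94.62,148.45) → (91.11,157.03) → (95.62,165.12) → (104.76,166.64). Closed: final G1 returns to the first vertex.

G21
G90
G0 X93.58 Y245.72
M3 S448
G01 X81.65 Y241.45 F1731
G01 X71.27 Y231.09
G01 X62.43 Y214.64
M5
G0 X72.15 Y262.58
M3 S448
G01 X117.47 Y216.54 F1731
G01 X54.94 Y200.31
G01 X72.15 Y262.58
M5
G0 X127.06 Y167.57
M3 S448
G01 X31.25 Y288.78 F1731
G01 X108.46 Y158.67
G01 X34.53 Y195.41
M5
G0 X12.27 Y290.64
M3 S448
G01 X27.57 Y277.48 F1731
G01 X48.76 Y243.16
G01 X68.13 Y212.97
M5
G0 X104.76 Y166.64
M3 S448
G01 X111.65 Y160.44 F1731
G01 X111.10 Y151.19
G01 X103.52 Y145.85
G01 X94.62 Y148.45
G01 X91.11 Y157.03
G01 X95.62 Y165.12
G01 X104.76 Y166.64
M5
G0 X0.00 Y0.00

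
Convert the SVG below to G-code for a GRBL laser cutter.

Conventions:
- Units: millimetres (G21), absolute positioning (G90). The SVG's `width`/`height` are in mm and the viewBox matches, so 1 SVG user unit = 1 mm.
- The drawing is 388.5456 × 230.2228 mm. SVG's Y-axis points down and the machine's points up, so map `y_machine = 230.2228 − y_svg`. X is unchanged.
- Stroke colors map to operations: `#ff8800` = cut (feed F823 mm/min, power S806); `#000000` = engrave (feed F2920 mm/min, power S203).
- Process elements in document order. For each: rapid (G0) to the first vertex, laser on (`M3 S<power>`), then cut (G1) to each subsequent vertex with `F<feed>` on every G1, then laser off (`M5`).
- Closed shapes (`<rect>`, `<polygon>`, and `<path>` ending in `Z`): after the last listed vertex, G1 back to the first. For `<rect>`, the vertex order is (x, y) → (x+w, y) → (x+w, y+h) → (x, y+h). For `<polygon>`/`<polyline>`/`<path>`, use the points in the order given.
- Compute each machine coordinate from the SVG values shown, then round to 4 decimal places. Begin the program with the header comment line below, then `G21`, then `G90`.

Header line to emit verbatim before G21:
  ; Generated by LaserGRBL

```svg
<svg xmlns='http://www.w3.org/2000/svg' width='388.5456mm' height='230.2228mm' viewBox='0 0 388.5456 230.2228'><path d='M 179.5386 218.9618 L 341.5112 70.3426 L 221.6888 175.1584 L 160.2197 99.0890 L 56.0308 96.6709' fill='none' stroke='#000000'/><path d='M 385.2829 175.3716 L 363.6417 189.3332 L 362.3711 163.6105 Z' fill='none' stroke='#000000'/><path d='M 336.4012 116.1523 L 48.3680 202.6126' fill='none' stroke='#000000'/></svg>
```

; Generated by LaserGRBL
G21
G90
G0 X179.5386 Y11.2610
M3 S203
G1 X341.5112 Y159.8802 F2920
G1 X221.6888 Y55.0644 F2920
G1 X160.2197 Y131.1338 F2920
G1 X56.0308 Y133.5519 F2920
M5
G0 X385.2829 Y54.8512
M3 S203
G1 X363.6417 Y40.8896 F2920
G1 X362.3711 Y66.6123 F2920
G1 X385.2829 Y54.8512 F2920
M5
G0 X336.4012 Y114.0705
M3 S203
G1 X48.3680 Y27.6102 F2920
M5

Since the viewBox matches the mm dimensions, user units are millimetres directly. The only transform is the Y-flip y_m = 230.2228 − y_svg.

Shape 1 is a open polyline drawn with `<path>`. Its stroke #000000 means engrave at S203, F2920. After flipping Y the toolpath is (179.5386,11.2610) → (341.5112,159.8802) → (221.6888,55.0644) → (160.2197,131.1338) → (56.0308,133.5519).

Shape 2 is a regular polygon drawn with `<path>`. Its stroke #000000 means engrave at S203, F2920. After flipping Y the toolpath is (385.2829,54.8512) → (363.6417,40.8896) → (362.3711,66.6123) → (385.2829,54.8512), returning to the start.

Shape 3 is a line segment drawn with `<path>`. Its stroke #000000 means engrave at S203, F2920. After flipping Y the toolpath is (336.4012,114.0705) → (48.3680,27.6102).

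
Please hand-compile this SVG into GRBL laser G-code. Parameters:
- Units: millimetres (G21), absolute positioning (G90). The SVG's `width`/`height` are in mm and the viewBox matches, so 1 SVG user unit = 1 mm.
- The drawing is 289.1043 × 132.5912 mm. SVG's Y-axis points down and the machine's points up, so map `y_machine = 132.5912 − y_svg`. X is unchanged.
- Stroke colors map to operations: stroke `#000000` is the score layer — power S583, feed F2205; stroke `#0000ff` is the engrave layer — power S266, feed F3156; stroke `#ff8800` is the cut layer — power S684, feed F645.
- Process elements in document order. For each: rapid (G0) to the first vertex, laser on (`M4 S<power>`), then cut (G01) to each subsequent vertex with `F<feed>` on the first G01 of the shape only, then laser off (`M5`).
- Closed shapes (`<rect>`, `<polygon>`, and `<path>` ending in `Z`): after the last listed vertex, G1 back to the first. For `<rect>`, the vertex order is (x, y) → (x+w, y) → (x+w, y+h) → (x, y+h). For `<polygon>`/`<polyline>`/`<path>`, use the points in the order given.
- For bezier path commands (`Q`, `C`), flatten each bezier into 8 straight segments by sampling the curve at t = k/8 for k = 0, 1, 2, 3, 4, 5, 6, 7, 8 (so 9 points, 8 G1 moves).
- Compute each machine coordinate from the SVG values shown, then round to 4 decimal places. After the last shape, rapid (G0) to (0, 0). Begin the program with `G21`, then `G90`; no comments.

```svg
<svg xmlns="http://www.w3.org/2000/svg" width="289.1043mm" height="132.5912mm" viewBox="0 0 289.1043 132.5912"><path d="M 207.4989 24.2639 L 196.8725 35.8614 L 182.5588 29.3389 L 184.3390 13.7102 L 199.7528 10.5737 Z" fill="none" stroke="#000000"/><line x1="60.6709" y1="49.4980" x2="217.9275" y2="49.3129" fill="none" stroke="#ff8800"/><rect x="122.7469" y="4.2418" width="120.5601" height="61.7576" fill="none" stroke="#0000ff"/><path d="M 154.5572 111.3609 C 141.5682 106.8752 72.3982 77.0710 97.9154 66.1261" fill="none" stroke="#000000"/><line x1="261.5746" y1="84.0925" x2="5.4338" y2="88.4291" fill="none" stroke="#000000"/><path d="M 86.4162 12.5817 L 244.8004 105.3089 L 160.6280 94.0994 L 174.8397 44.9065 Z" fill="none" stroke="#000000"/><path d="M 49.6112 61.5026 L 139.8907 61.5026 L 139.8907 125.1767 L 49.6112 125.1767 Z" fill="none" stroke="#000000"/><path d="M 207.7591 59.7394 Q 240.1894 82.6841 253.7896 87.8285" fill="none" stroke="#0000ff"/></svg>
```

G21
G90
G0 X207.4989 Y108.3273
M4 S583
G01 X196.8725 Y96.7298 F2205
G01 X182.5588 Y103.2523
G01 X184.3390 Y118.8810
G01 X199.7528 Y122.0175
G01 X207.4989 Y108.3273
M5
G0 X60.6709 Y83.0932
M4 S684
G01 X217.9275 Y83.2783 F645
M5
G0 X122.7469 Y128.3494
M4 S266
G01 X243.3070 Y128.3494 F3156
G01 X243.3070 Y66.5918
G01 X122.7469 Y66.5918
G01 X122.7469 Y128.3494
M5
G0 X154.5572 Y21.2303
M4 S583
G01 X147.3475 Y24.0130 F2205
G01 X136.6388 Y28.6515
G01 X124.1992 Y34.6283
G01 X111.7965 Y41.4255
G01 X101.1988 Y48.5255
G01 X94.1740 Y55.4106
G01 X92.4902 Y61.5630
G01 X97.9154 Y66.4651
M5
G0 X261.5746 Y48.4987
M4 S583
G01 X5.4338 Y44.1621 F2205
M5
G0 X86.4162 Y120.0095
M4 S583
G01 X244.8004 Y27.2823 F2205
G01 X160.6280 Y38.4918
G01 X174.8397 Y87.6847
G01 X86.4162 Y120.0095
M5
G0 X49.6112 Y71.0886
M4 S583
G01 X139.8907 Y71.0886 F2205
G01 X139.8907 Y7.4145
G01 X49.6112 Y7.4145
G01 X49.6112 Y71.0886
M5
G0 X207.7591 Y72.8518
M4 S266
G01 X215.5725 Y67.3938 F3156
G01 X222.7974 Y62.4920
G01 X229.4338 Y58.1464
G01 X235.4819 Y54.3572
G01 X240.9415 Y51.1242
G01 X245.8126 Y48.4474
G01 X250.0953 Y46.3269
G01 X253.7896 Y44.7627
M5
G0 X0.0000 Y0.0000

viewBox `0 0 289.1043 132.5912` with mm width/height → 1 unit = 1 mm. Flip: y_m = 132.5912 − y_svg.

**Shape 1** — `<path>` regular polygon, stroke `#000000` → score (S583, F2205). Machine vertices: (207.4989,108.3273) → (196.8725,96.7298) → (182.5588,103.2523) → (184.3390,118.8810) → (199.7528,122.0175) → (207.4989,108.3273). Closed: final G1 returns to the first vertex.

**Shape 2** — `<line>` line segment, stroke `#ff8800` → cut (S684, F645). Machine vertices: (60.6709,83.0932) → (217.9275,83.2783). Open path.

**Shape 3** — `<rect>` rectangle, stroke `#0000ff` → engrave (S266, F3156). Machine vertices: (122.7469,128.3494) → (243.3070,128.3494) → (243.3070,66.5918) → (122.7469,66.5918) → (122.7469,128.3494). Closed: final G1 returns to the first vertex.

**Shape 4** — `<path>` cubic bezier, stroke `#000000` → score (S583, F2205). Control points (SVG): P0=(154.5572,111.3609), P1=(141.5682,106.8752), P2=(72.3982,77.0710), P3=(97.9154,66.1261); sampled at t=k/8. Machine vertices: (154.5572,21.2303) → (147.3475,24.0130) → (136.6388,28.6515) → (124.1992,34.6283) → (111.7965,41.4255) → (101.1988,48.5255) → (94.1740,55.4106) → (92.4902,61.5630) → (97.9154,66.4651). Open path.

**Shape 5** — `<line>` line segment, stroke `#000000` → score (S583, F2205). Machine vertices: (261.5746,48.4987) → (5.4338,44.1621). Open path.

**Shape 6** — `<path>` closed polygon, stroke `#000000` → score (S583, F2205). Machine vertices: (86.4162,120.0095) → (244.8004,27.2823) → (160.6280,38.4918) → (174.8397,87.6847) → (86.4162,120.0095). Closed: final G1 returns to the first vertex.

**Shape 7** — `<path>` rectangle, stroke `#000000` → score (S583, F2205). Machine vertices: (49.6112,71.0886) → (139.8907,71.0886) → (139.8907,7.4145) → (49.6112,7.4145) → (49.6112,71.0886). Closed: final G1 returns to the first vertex.

**Shape 8** — `<path>` quadratic bezier, stroke `#0000ff` → engrave (S266, F3156). Control points (SVG): P0=(207.7591,59.7394), P1=(240.1894,82.6841), P2=(253.7896,87.8285); sampled at t=k/8. Machine vertices: (207.7591,72.8518) → (215.5725,67.3938) → (222.7974,62.4920) → (229.4338,58.1464) → (235.4819,54.3572) → (240.9415,51.1242) → (245.8126,48.4474) → (250.0953,46.3269) → (253.7896,44.7627). Open path.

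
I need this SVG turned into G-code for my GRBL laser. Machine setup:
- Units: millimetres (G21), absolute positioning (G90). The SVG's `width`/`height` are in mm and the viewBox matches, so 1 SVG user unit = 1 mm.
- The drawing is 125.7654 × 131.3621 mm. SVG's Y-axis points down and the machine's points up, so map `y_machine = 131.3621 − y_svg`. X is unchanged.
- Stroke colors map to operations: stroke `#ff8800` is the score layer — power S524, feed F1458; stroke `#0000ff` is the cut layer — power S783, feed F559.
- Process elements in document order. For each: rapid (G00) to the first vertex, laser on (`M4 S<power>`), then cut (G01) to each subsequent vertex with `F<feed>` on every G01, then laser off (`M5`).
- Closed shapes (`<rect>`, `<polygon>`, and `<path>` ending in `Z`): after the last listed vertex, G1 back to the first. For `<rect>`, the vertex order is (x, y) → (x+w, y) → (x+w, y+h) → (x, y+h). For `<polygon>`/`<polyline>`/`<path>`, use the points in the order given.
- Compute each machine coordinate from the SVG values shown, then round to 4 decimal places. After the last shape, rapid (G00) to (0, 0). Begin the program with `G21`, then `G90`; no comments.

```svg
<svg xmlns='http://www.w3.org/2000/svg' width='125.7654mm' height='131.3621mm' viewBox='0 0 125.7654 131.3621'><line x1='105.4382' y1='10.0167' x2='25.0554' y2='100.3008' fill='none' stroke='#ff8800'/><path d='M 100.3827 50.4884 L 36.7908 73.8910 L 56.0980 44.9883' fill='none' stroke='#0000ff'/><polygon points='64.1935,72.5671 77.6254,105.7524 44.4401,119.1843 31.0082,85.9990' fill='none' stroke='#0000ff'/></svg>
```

G21
G90
G00 X105.4382 Y121.3454
M4 S524
G01 X25.0554 Y31.0613 F1458
M5
G00 X100.3827 Y80.8737
M4 S783
G01 X36.7908 Y57.4711 F559
G01 X56.0980 Y86.3738 F559
M5
G00 X64.1935 Y58.7950
M4 S783
G01 X77.6254 Y25.6097 F559
G01 X44.4401 Y12.1778 F559
G01 X31.0082 Y45.3631 F559
G01 X64.1935 Y58.7950 F559
M5
G00 X0.0000 Y0.0000

Since the viewBox matches the mm dimensions, user units are millimetres directly. The only transform is the Y-flip y_m = 131.3621 − y_svg.

Shape 1 is a line segment drawn with `<line>`. Its stroke #ff8800 means score at S524, F1458. After flipping Y the toolpath is (105.4382,121.3454) → (25.0554,31.0613).

Shape 2 is a open polyline drawn with `<path>`. Its stroke #0000ff means cut at S783, F559. After flipping Y the toolpath is (100.3827,80.8737) → (36.7908,57.4711) → (56.0980,86.3738).

Shape 3 is a regular polygon drawn with `<polygon>`. Its stroke #0000ff means cut at S783, F559. After flipping Y the toolpath is (64.1935,58.7950) → (77.6254,25.6097) → (44.4401,12.1778) → (31.0082,45.3631) → (64.1935,58.7950), returning to the start.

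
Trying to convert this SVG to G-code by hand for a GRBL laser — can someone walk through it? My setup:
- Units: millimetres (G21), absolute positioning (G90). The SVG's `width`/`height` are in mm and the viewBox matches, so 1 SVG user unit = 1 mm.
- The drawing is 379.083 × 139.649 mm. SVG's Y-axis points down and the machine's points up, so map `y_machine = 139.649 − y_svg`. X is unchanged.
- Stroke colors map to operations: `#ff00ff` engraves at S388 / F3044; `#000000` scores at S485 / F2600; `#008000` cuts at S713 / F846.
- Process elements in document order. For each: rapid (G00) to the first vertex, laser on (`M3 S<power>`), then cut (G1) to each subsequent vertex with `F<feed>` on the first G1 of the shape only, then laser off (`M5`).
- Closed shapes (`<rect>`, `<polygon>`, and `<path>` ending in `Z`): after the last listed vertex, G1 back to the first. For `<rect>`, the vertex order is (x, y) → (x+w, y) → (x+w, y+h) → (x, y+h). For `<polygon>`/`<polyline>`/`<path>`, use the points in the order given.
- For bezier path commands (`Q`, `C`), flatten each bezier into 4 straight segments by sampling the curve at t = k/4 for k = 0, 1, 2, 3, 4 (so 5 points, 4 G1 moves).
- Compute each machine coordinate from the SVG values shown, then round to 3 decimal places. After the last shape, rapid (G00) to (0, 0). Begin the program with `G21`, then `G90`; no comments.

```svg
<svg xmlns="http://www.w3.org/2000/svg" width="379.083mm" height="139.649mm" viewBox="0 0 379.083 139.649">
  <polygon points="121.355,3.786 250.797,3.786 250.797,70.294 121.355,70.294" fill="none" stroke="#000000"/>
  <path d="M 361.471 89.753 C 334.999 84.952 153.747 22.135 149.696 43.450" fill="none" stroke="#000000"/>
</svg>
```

G21
G90
G00 X121.355 Y135.863
M3 S485
G1 X250.797 Y135.863 F2600
G1 X250.797 Y69.355
G1 X121.355 Y69.355
G1 X121.355 Y135.863
M5
G00 X361.471 Y49.896
M3 S485
G1 X317.783 Y62.154 F2600
G1 X247.176 Y82.841
G1 X180.772 Y98.632
G1 X149.696 Y96.199
M5
G00 X0.000 Y0.000

1 u = 1 mm; y_m = 139.649 − y.

[1] `<polygon>` rectangle, #000000→score S485 F2600: (121.355,135.863) → (250.797,135.863) → (250.797,69.355) → (121.355,69.355) → (121.355,135.863) (closed)

[2] `<path>` cubic bezier, #000000→score S485 F2600: (361.471,49.896) → (317.783,62.154) → (247.176,82.841) → (180.772,98.632) → (149.696,96.199)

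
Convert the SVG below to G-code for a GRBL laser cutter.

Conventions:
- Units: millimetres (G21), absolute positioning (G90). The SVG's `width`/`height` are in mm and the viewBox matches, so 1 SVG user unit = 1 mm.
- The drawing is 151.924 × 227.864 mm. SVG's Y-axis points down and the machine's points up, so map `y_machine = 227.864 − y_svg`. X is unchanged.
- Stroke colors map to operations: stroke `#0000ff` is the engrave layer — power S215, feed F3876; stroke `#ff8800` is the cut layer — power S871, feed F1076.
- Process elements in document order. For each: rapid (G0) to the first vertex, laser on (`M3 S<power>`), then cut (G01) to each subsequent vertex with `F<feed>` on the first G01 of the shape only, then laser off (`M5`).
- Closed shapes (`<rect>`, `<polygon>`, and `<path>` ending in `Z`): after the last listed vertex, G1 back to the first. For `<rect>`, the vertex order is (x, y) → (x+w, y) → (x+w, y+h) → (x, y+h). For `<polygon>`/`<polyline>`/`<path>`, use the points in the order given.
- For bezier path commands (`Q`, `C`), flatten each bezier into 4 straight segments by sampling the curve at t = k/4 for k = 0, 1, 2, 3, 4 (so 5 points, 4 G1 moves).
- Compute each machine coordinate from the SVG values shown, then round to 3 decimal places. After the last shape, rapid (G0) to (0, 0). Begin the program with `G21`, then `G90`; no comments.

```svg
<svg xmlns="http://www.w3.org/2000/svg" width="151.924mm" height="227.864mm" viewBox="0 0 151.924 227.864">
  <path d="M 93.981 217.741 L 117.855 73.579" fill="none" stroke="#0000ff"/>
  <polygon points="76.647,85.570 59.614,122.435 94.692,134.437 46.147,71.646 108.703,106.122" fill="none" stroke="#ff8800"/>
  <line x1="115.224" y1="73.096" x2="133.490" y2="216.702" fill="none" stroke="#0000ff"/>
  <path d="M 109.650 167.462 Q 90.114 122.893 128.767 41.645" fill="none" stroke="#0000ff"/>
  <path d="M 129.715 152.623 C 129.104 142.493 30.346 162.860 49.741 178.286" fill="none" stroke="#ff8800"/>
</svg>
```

G21
G90
G0 X93.981 Y10.123
M3 S215
G01 X117.855 Y154.285 F3876
M5
G0 X76.647 Y142.294
M3 S871
G01 X59.614 Y105.429 F1076
G01 X94.692 Y93.427
G01 X46.147 Y156.218
G01 X108.703 Y121.742
G01 X76.647 Y142.294
M5
G0 X115.224 Y154.768
M3 S215
G01 X133.490 Y11.162 F3876
M5
G0 X109.650 Y60.402
M3 S215
G01 X103.519 Y84.979 F3876
G01 X104.661 Y114.141
G01 X113.077 Y147.887
G01 X128.767 Y186.219
M5
G0 X129.715 Y75.241
M3 S871
G01 X114.234 Y77.674 F1076
G01 X82.226 Y71.993
G01 X53.969 Y61.520
G01 X49.741 Y49.578
M5
G0 X0.000 Y0.000

1 u = 1 mm; y_m = 227.864 − y.

[1] `<path>` line segment, #0000ff→engrave S215 F3876: (93.981,10.123) → (117.855,154.285)

[2] `<polygon>` closed polygon, #ff8800→cut S871 F1076: (76.647,142.294) → (59.614,105.429) → (94.692,93.427) → (46.147,156.218) → (108.703,121.742) → (76.647,142.294) (closed)

[3] `<line>` line segment, #0000ff→engrave S215 F3876: (115.224,154.768) → (133.490,11.162)

[4] `<path>` quadratic bezier, #0000ff→engrave S215 F3876: (109.650,60.402) → (103.519,84.979) → (104.661,114.141) → (113.077,147.887) → (128.767,186.219)

[5] `<path>` cubic bezier, #ff8800→cut S871 F1076: (129.715,75.241) → (114.234,77.674) → (82.226,71.993) → (53.969,61.520) → (49.741,49.578)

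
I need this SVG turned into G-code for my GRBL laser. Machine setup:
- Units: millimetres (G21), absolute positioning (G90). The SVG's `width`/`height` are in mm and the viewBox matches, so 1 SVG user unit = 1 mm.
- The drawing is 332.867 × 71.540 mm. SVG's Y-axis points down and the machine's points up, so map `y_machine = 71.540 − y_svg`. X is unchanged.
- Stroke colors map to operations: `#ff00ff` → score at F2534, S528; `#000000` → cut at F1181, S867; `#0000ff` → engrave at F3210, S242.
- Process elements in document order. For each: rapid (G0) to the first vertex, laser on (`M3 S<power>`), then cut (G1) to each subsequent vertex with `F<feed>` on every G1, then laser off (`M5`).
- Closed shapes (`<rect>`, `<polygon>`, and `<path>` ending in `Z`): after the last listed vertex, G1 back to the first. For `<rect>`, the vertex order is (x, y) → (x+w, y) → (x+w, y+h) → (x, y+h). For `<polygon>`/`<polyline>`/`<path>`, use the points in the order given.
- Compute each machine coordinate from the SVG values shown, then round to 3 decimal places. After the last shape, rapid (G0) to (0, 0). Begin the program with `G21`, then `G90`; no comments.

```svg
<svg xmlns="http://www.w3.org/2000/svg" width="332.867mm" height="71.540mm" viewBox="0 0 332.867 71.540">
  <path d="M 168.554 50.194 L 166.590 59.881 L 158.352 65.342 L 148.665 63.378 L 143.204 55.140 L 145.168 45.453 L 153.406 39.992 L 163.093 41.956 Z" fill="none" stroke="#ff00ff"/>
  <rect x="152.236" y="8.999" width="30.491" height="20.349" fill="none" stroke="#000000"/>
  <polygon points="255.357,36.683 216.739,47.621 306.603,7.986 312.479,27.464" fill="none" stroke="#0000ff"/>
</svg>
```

1 u = 1 mm; y_m = 71.540 − y.

[1] `<path>` regular polygon, #ff00ff→score S528 F2534: (168.554,21.346) → (166.590,11.659) → (158.352,6.198) → (148.665,8.162) → (143.204,16.400) → (145.168,26.087) → (153.406,31.548) → (163.093,29.584) → (168.554,21.346) (closed)

[2] `<rect>` rectangle, #000000→cut S867 F1181: (152.236,62.541) → (182.727,62.541) → (182.727,42.192) → (152.236,42.192) → (152.236,62.541) (closed)

[3] `<polygon>` closed polygon, #0000ff→engrave S242 F3210: (255.357,34.857) → (216.739,23.919) → (306.603,63.554) → (312.479,44.076) → (255.357,34.857) (closed)

G21
G90
G0 X168.554 Y21.346
M3 S528
G1 X166.590 Y11.659 F2534
G1 X158.352 Y6.198 F2534
G1 X148.665 Y8.162 F2534
G1 X143.204 Y16.400 F2534
G1 X145.168 Y26.087 F2534
G1 X153.406 Y31.548 F2534
G1 X163.093 Y29.584 F2534
G1 X168.554 Y21.346 F2534
M5
G0 X152.236 Y62.541
M3 S867
G1 X182.727 Y62.541 F1181
G1 X182.727 Y42.192 F1181
G1 X152.236 Y42.192 F1181
G1 X152.236 Y62.541 F1181
M5
G0 X255.357 Y34.857
M3 S242
G1 X216.739 Y23.919 F3210
G1 X306.603 Y63.554 F3210
G1 X312.479 Y44.076 F3210
G1 X255.357 Y34.857 F3210
M5
G0 X0.000 Y0.000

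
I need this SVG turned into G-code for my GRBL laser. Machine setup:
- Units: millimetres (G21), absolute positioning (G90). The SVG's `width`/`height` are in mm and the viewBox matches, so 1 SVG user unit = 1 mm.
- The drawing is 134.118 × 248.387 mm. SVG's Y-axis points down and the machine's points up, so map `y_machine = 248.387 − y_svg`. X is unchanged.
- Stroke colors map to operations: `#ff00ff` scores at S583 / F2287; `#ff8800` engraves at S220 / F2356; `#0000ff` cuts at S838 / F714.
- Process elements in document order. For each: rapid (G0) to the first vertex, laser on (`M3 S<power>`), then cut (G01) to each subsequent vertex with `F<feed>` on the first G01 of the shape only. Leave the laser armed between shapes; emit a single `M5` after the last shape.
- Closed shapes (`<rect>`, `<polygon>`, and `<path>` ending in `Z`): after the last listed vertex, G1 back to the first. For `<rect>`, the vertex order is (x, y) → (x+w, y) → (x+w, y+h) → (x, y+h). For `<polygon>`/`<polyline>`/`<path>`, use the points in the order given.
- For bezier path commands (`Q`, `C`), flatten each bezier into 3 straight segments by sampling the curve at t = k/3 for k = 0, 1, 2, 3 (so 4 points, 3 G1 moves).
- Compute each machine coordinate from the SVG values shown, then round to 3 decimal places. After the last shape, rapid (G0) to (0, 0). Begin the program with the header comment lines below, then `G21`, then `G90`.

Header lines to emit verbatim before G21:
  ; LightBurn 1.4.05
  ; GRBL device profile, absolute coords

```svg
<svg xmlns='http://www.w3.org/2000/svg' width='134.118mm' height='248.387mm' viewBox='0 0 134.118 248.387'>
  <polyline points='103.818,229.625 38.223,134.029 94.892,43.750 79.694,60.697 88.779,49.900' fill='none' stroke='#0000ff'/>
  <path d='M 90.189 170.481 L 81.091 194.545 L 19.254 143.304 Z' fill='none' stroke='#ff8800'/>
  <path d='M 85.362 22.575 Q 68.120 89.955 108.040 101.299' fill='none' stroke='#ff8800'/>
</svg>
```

; LightBurn 1.4.05
; GRBL device profile, absolute coords
G21
G90
G0 X103.818 Y18.762
M3 S838
G01 X38.223 Y114.358 F714
G01 X94.892 Y204.637
G01 X79.694 Y187.690
G01 X88.779 Y198.487
G0 X90.189 Y77.906
M3 S220
G01 X81.091 Y53.842 F2356
G01 X19.254 Y105.083
G01 X90.189 Y77.906
G0 X85.362 Y225.812
M3 S220
G01 X80.219 Y187.118 F2356
G01 X87.778 Y160.877
G01 X108.040 Y147.088
M5
G0 X0.000 Y0.000

viewBox `0 0 134.118 248.387` with mm width/height → 1 unit = 1 mm. Flip: y_m = 248.387 − y_svg.

**Shape 1** — `<polyline>` open polyline, stroke `#0000ff` → cut (S838, F714). Machine vertices: (103.818,18.762) → (38.223,114.358) → (94.892,204.637) → (79.694,187.690) → (88.779,198.487). Open path.

**Shape 2** — `<path>` closed polygon, stroke `#ff8800` → engrave (S220, F2356). Machine vertices: (90.189,77.906) → (81.091,53.842) → (19.254,105.083) → (90.189,77.906). Closed: final G1 returns to the first vertex.

**Shape 3** — `<path>` quadratic bezier, stroke `#ff8800` → engrave (S220, F2356). Control points (SVG): P0=(85.362,22.575), P1=(68.120,89.955), P2=(108.040,101.299); sampled at t=k/3. Machine vertices: (85.362,225.812) → (80.219,187.118) → (87.778,160.877) → (108.040,147.088). Open path.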